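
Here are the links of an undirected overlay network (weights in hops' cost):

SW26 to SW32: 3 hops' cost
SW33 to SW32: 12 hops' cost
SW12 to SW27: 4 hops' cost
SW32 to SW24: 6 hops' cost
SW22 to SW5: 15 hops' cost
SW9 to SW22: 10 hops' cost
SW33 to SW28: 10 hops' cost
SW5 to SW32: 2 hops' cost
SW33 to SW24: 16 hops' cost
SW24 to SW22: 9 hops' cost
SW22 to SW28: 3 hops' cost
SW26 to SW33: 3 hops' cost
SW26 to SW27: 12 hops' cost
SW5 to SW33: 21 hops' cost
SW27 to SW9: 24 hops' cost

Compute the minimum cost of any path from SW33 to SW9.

Settle nodes by increasing distance from SW33:
SW33: 0
SW26: 3  (via SW33)
SW32: 6  (via SW26)
SW5: 8  (via SW32)
SW28: 10  (via SW33)
SW24: 12  (via SW32)
SW22: 13  (via SW28)
SW27: 15  (via SW26)
SW12: 19  (via SW27)
SW9: 23  (via SW22)
Shortest route: SW33–SW28–SW22–SW9 = 23 hops' cost.

23 hops' cost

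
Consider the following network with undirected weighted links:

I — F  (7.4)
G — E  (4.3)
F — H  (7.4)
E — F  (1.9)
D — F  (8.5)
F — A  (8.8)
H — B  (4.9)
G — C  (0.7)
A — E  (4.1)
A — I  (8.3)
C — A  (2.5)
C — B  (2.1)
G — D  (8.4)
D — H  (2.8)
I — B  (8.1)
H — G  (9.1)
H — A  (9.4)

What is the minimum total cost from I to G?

Candidate routes:
I–A–C–G: 8.3+2.5+0.7 = 11.5
I–B–C–G: 8.1+2.1+0.7 = 10.9
The minimum is 10.9 via I–B–C–G.

10.9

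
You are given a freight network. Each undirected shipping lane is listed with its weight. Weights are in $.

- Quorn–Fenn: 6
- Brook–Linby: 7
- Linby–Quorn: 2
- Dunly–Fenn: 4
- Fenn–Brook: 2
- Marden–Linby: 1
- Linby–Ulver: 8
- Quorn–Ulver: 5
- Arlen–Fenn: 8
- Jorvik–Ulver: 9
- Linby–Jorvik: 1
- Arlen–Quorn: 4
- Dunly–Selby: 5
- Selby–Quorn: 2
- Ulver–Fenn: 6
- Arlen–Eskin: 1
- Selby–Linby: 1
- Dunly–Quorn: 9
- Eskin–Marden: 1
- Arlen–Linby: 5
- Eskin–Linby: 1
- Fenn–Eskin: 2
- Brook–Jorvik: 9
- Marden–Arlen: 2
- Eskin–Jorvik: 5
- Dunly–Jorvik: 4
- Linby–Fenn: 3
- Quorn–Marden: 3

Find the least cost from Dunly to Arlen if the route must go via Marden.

Shortest Dunly→Marden: Dunly → Jorvik → Linby → Marden = 6
Shortest Marden→Arlen: Marden → Arlen = 2
Total via Marden: 6 + 2 = $8.

$8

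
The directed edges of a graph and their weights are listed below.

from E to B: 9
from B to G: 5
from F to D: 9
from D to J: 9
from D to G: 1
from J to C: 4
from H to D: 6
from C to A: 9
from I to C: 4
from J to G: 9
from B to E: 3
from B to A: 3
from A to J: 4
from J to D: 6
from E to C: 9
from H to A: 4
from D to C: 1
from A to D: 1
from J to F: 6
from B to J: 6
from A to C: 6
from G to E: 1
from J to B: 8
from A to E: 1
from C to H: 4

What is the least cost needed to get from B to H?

Running Dijkstra from B:
B: 0
A: 3  (via B)
E: 3  (via B)
D: 4  (via A)
C: 5  (via D)
G: 5  (via B)
J: 6  (via B)
H: 9  (via C)
Shortest route: B–A–D–C–H = 9.

9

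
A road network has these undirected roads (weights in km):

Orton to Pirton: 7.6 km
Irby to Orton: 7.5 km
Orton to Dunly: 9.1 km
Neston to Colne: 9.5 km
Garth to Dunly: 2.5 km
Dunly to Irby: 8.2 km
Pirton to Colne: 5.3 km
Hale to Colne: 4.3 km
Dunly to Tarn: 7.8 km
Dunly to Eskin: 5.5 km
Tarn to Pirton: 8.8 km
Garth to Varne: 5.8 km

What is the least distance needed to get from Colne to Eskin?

27.4 km

Compare a few routes:
Colne–Pirton–Orton–Irby–Dunly–Eskin: 5.3+7.6+7.5+8.2+5.5 = 34.1
Colne–Pirton–Tarn–Dunly–Eskin: 5.3+8.8+7.8+5.5 = 27.4
Colne–Pirton–Orton–Dunly–Eskin: 5.3+7.6+9.1+5.5 = 27.5
The minimum is 27.4 km via Colne–Pirton–Tarn–Dunly–Eskin.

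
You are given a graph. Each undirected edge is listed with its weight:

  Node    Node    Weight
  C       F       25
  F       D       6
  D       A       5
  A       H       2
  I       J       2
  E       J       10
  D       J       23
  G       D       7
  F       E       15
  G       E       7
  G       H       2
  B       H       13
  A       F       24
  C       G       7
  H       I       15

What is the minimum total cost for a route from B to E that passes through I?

Shortest B→I: B → H → I = 28
Shortest I→E: I → J → E = 12
Total via I: 28 + 12 = 40.

40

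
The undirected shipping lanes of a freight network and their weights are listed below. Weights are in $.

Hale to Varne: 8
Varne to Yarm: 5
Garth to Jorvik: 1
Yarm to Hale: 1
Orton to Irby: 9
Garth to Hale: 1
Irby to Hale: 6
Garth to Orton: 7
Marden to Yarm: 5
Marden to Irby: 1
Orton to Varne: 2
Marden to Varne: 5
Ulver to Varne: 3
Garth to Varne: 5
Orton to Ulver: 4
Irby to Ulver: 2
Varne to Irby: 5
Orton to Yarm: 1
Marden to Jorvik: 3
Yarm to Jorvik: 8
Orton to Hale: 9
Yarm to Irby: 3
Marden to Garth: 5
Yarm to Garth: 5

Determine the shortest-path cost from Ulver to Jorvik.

$6

Candidate routes:
Ulver → Varne → Garth → Jorvik: 3+5+1 = 9
Ulver → Irby → Marden → Jorvik: 2+1+3 = 6
Ulver → Irby → Yarm → Hale → Garth → Jorvik: 2+3+1+1+1 = 8
Ulver → Orton → Yarm → Hale → Garth → Jorvik: 4+1+1+1+1 = 8
Cheapest is Ulver → Irby → Marden → Jorvik at $6.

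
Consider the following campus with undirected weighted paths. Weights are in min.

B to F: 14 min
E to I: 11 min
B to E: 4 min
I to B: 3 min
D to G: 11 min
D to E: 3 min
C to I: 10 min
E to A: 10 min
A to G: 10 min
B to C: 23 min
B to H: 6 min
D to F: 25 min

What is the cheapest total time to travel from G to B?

18 min

Shortest distances from G:
G: 0
A: 10  (via G)
D: 11  (via G)
E: 14  (via D)
B: 18  (via E)
Shortest route: G–D–E–B = 18 min.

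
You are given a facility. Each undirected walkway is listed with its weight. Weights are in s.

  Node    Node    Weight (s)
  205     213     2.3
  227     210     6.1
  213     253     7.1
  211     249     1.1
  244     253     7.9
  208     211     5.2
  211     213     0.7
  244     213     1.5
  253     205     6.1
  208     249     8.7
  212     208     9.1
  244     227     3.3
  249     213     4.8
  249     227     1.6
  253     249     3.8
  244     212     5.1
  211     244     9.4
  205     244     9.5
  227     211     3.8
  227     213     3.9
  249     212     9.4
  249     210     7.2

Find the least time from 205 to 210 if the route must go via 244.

13.2 s

Shortest 205→244: 205 → 213 → 244 = 3.8
Shortest 244→210: 244 → 227 → 210 = 9.4
Total via 244: 3.8 + 9.4 = 13.2 s.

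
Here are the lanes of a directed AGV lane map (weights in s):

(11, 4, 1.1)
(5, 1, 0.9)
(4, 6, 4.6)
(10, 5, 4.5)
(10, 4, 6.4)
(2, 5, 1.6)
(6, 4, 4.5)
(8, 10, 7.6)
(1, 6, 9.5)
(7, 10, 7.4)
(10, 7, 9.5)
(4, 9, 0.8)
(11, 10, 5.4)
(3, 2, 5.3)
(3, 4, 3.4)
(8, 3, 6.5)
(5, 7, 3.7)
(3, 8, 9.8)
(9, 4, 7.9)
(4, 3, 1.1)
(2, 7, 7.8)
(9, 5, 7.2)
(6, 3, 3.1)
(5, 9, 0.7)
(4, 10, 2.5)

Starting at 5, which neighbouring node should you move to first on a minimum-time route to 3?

9

Enumerating some paths:
5 → 1 → 6 → 3: 0.9+9.5+3.1 = 13.5
5 → 9 → 4 → 3: 0.7+7.9+1.1 = 9.7
5 → 1 → 6 → 4 → 3: 0.9+9.5+4.5+1.1 = 16
Cheapest is 5 → 9 → 4 → 3 at 9.7 s.
So from 5 the first move is to 9.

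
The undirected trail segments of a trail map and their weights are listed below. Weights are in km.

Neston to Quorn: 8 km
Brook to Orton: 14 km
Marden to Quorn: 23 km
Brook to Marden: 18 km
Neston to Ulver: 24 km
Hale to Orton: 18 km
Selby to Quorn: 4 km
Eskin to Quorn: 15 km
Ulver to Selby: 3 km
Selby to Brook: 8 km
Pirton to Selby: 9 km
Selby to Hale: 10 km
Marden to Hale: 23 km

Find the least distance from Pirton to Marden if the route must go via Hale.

Best Pirton to Hale: Pirton–Selby–Hale costing 19
Shortest Hale→Marden: Hale–Marden = 23
Total via Hale: 19 + 23 = 42 km.

42 km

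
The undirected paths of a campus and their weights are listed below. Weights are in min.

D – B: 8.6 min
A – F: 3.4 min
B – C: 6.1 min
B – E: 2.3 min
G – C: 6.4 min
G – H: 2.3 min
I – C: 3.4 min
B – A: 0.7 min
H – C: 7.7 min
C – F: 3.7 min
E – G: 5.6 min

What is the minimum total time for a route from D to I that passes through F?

19.8 min

Best D to F: D → B → A → F costing 12.7
Best F to I: F → C → I costing 7.1
Total via F: 12.7 + 7.1 = 19.8 min.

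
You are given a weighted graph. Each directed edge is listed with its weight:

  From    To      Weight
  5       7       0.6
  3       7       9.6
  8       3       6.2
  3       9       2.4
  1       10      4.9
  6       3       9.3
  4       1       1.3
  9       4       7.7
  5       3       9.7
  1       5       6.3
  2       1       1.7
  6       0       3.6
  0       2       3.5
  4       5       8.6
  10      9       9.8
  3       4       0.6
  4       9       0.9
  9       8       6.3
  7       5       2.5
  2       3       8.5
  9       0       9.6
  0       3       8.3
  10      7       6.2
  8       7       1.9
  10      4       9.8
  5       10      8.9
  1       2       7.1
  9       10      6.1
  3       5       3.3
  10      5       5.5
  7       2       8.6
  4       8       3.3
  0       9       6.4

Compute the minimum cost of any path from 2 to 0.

19.6

Running Dijkstra from 2:
2: 0
1: 1.7  (via 2)
10: 6.6  (via 1)
5: 8  (via 1)
3: 8.5  (via 2)
7: 8.6  (via 5)
4: 9.1  (via 3)
9: 10  (via 4)
8: 12.4  (via 4)
0: 19.6  (via 9)
Shortest route: 2–3–4–9–0 = 19.6.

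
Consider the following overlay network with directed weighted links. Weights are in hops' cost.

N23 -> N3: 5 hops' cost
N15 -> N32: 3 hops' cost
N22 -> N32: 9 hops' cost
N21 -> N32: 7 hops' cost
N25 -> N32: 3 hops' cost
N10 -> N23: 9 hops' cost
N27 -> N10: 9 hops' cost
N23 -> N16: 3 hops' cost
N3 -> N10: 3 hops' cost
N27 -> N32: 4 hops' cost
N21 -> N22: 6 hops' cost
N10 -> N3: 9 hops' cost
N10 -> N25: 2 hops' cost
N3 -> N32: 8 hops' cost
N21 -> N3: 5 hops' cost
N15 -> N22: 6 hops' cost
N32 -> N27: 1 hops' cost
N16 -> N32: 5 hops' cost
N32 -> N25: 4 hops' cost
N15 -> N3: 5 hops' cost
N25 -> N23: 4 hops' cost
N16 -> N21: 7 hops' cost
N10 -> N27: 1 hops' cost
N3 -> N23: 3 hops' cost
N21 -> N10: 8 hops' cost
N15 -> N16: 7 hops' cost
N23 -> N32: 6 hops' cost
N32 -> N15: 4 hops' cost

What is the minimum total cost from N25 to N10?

Candidate routes:
N25 - N23 - N3 - N10: 4+5+3 = 12
N25 - N32 - N27 - N10: 3+1+9 = 13
The minimum is 12 hops' cost via N25 - N23 - N3 - N10.

12 hops' cost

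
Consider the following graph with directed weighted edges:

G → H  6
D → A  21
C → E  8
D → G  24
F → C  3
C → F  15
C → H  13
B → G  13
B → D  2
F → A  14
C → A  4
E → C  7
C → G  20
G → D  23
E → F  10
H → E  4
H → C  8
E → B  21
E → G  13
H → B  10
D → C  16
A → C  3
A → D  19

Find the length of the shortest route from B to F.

Running Dijkstra from B:
B: 0
D: 2  (via B)
G: 13  (via B)
C: 18  (via D)
H: 19  (via G)
A: 22  (via C)
E: 23  (via H)
F: 33  (via C)
Shortest route: B → D → C → F = 33.

33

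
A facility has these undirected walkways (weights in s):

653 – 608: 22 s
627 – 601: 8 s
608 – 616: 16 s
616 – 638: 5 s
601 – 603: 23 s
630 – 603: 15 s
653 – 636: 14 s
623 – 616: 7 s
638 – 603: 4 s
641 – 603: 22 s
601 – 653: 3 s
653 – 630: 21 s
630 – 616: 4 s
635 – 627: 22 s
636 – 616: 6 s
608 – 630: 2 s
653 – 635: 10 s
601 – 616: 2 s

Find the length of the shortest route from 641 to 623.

38 s

Candidate routes:
641–603–638–616–623: 22+4+5+7 = 38
641–603–630–616–623: 22+15+4+7 = 48
The minimum is 38 s via 641–603–638–616–623.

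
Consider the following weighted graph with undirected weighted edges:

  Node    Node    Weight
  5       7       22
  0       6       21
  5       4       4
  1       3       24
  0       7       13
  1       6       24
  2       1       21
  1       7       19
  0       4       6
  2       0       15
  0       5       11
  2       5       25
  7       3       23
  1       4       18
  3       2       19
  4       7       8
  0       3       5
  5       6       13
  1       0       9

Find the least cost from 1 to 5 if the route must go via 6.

37

Shortest 1→6: 1–6 = 24
Shortest 6→5: 6–5 = 13
Total via 6: 24 + 13 = 37.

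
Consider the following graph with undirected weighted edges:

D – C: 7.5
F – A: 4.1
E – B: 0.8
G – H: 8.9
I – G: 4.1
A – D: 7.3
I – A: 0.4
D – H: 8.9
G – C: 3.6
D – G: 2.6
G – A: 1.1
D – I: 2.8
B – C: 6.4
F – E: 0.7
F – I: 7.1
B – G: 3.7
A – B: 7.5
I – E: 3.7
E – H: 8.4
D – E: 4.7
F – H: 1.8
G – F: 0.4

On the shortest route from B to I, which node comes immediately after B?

Compare a few routes:
B → E → F → G → A → I: 0.8+0.7+0.4+1.1+0.4 = 3.4
B → E → I: 0.8+3.7 = 4.5
Cheapest is B → E → F → G → A → I at 3.4.
So from B the first move is to E.

E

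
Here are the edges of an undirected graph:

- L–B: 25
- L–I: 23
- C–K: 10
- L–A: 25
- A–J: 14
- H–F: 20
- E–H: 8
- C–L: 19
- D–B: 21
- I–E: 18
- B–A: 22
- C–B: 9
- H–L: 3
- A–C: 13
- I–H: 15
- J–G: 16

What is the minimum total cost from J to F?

62

Settle nodes by increasing distance from J:
J: 0
A: 14  (via J)
G: 16  (via J)
C: 27  (via A)
B: 36  (via A)
K: 37  (via C)
L: 39  (via A)
H: 42  (via L)
E: 50  (via H)
D: 57  (via B)
I: 57  (via H)
F: 62  (via H)
Shortest route: J–A–L–H–F = 62.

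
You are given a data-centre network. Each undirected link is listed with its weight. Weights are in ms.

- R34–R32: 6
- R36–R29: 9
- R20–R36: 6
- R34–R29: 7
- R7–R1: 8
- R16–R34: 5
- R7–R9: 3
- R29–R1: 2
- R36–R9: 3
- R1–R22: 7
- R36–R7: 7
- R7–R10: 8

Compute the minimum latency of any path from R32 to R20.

28 ms

Running Dijkstra from R32:
R32: 0
R34: 6  (via R32)
R16: 11  (via R34)
R29: 13  (via R34)
R1: 15  (via R29)
R36: 22  (via R29)
R22: 22  (via R1)
R7: 23  (via R1)
R9: 25  (via R36)
R20: 28  (via R36)
Shortest route: R32 → R34 → R29 → R36 → R20 = 28 ms.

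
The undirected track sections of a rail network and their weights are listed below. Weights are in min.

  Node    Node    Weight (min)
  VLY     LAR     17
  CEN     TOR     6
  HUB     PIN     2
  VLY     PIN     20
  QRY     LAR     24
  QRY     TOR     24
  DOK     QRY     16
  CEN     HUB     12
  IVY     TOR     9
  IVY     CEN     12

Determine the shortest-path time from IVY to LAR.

57 min

Candidate routes:
IVY - TOR - QRY - LAR: 9+24+24 = 57
IVY - CEN - HUB - PIN - VLY - LAR: 12+12+2+20+17 = 63
Cheapest is IVY - TOR - QRY - LAR at 57 min.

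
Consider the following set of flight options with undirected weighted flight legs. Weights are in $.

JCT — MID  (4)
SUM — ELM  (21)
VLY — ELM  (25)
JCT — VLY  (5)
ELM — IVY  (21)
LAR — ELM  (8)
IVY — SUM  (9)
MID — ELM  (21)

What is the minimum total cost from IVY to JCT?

$46

Enumerating some paths:
IVY–ELM–VLY–JCT: 21+25+5 = 51
IVY–SUM–ELM–MID–JCT: 9+21+21+4 = 55
IVY–ELM–MID–JCT: 21+21+4 = 46
The minimum is $46 via IVY–ELM–MID–JCT.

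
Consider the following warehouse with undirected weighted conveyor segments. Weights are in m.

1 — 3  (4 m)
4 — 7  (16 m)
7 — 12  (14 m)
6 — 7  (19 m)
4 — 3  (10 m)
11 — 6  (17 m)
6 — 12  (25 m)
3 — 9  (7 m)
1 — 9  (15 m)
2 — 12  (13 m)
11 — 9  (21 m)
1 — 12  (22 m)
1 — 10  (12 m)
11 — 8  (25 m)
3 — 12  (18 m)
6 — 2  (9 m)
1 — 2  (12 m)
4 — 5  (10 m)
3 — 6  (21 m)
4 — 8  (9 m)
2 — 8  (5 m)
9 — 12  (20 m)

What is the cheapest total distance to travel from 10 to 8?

Running Dijkstra from 10:
10: 0
1: 12  (via 10)
3: 16  (via 1)
9: 23  (via 3)
2: 24  (via 1)
4: 26  (via 3)
8: 29  (via 2)
Shortest route: 10–1–2–8 = 29 m.

29 m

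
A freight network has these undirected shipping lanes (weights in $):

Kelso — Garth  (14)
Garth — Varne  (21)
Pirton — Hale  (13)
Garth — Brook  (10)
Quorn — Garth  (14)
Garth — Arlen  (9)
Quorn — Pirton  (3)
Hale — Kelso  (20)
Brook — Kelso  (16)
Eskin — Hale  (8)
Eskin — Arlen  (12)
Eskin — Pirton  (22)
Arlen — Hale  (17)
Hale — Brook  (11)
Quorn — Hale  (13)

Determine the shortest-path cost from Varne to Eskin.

Candidate routes:
Varne - Garth - Arlen - Eskin: 21+9+12 = 42
Varne - Garth - Arlen - Hale - Eskin: 21+9+17+8 = 55
Varne - Garth - Brook - Hale - Eskin: 21+10+11+8 = 50
Cheapest is Varne - Garth - Arlen - Eskin at $42.

$42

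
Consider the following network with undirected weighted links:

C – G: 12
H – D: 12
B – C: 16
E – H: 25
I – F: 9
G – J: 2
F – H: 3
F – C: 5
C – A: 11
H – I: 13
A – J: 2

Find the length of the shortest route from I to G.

26

Candidate routes:
I → F → C → A → J → G: 9+5+11+2+2 = 29
I → H → F → C → G: 13+3+5+12 = 33
I → F → C → G: 9+5+12 = 26
Cheapest is I → F → C → G at 26.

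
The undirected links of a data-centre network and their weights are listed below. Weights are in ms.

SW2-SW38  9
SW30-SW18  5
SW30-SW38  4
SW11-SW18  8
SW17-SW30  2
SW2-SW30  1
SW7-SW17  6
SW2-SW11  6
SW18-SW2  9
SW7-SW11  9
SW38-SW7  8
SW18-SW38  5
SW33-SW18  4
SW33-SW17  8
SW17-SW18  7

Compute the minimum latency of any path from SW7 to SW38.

Enumerating some paths:
SW7 → SW17 → SW30 → SW38: 6+2+4 = 12
SW7 → SW38: 8 = 8
SW7 → SW17 → SW18 → SW38: 6+7+5 = 18
SW7 → SW17 → SW30 → SW18 → SW38: 6+2+5+5 = 18
The minimum is 8 ms via SW7 → SW38.

8 ms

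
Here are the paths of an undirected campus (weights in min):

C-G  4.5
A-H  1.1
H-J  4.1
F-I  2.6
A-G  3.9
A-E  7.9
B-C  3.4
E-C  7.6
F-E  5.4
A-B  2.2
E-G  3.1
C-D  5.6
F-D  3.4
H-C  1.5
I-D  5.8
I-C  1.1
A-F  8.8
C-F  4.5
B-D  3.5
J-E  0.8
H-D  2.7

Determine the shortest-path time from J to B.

Settle nodes by increasing distance from J:
J: 0
E: 0.8  (via J)
G: 3.9  (via E)
H: 4.1  (via J)
A: 5.2  (via H)
C: 5.6  (via H)
F: 6.2  (via E)
I: 6.7  (via C)
D: 6.8  (via H)
B: 7.4  (via A)
Shortest route: J → H → A → B = 7.4 min.

7.4 min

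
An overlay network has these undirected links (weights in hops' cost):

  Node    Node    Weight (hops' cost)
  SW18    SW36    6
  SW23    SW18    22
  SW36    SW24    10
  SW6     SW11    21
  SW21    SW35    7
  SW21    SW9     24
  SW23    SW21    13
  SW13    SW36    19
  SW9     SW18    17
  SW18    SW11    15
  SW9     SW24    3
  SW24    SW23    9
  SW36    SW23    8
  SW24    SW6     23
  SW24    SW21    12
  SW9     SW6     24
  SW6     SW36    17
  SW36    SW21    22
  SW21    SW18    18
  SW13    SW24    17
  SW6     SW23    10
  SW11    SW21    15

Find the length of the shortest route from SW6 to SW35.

30 hops' cost

Running Dijkstra from SW6:
SW6: 0
SW23: 10  (via SW6)
SW36: 17  (via SW6)
SW24: 19  (via SW23)
SW11: 21  (via SW6)
SW9: 22  (via SW24)
SW18: 23  (via SW36)
SW21: 23  (via SW23)
SW35: 30  (via SW21)
Shortest route: SW6–SW23–SW21–SW35 = 30 hops' cost.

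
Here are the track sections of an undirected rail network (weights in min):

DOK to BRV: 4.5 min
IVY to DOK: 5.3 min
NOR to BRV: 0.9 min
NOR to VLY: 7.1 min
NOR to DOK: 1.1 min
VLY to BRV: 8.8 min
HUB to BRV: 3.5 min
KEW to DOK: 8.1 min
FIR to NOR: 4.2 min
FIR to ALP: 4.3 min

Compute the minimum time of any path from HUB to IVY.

Running Dijkstra from HUB:
HUB: 0
BRV: 3.5  (via HUB)
NOR: 4.4  (via BRV)
DOK: 5.5  (via NOR)
FIR: 8.6  (via NOR)
IVY: 10.8  (via DOK)
Shortest route: HUB–BRV–NOR–DOK–IVY = 10.8 min.

10.8 min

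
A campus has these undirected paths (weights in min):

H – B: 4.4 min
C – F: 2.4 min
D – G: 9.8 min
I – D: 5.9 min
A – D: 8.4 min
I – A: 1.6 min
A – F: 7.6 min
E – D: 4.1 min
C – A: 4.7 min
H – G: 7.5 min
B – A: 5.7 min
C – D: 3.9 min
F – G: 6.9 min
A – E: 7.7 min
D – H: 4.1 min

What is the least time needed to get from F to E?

10.4 min

Compare a few routes:
F - C - D - E: 2.4+3.9+4.1 = 10.4
F - C - A - E: 2.4+4.7+7.7 = 14.8
F - A - E: 7.6+7.7 = 15.3
Cheapest is F - C - D - E at 10.4 min.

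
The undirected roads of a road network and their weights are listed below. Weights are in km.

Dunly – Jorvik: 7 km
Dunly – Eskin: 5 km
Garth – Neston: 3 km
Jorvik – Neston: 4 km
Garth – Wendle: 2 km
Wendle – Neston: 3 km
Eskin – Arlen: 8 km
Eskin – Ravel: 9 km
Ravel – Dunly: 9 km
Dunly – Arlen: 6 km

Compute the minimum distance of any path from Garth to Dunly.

Enumerating some paths:
Garth → Wendle → Neston → Jorvik → Dunly: 2+3+4+7 = 16
Garth → Neston → Jorvik → Dunly: 3+4+7 = 14
Cheapest is Garth → Neston → Jorvik → Dunly at 14 km.

14 km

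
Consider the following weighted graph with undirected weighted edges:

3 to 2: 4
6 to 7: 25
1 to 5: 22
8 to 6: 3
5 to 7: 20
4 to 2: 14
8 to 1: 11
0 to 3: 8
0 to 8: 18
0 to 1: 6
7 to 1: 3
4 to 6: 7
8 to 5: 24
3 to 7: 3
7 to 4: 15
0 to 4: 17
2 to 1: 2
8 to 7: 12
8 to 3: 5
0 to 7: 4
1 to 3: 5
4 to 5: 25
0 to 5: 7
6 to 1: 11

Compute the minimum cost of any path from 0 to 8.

12

Candidate routes:
0 - 7 - 3 - 8: 4+3+5 = 12
0 - 3 - 8: 8+5 = 13
Cheapest is 0 - 7 - 3 - 8 at 12.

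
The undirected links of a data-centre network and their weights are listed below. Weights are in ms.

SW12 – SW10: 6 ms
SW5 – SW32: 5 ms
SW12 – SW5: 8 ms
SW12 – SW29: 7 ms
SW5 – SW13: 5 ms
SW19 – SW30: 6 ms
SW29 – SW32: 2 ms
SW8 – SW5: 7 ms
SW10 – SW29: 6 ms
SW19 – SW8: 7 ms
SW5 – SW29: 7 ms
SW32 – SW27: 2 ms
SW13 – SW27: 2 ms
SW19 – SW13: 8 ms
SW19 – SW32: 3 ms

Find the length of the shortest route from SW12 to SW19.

Shortest distances from SW12:
SW12: 0
SW10: 6  (via SW12)
SW29: 7  (via SW12)
SW5: 8  (via SW12)
SW32: 9  (via SW29)
SW27: 11  (via SW32)
SW19: 12  (via SW32)
Shortest route: SW12–SW29–SW32–SW19 = 12 ms.

12 ms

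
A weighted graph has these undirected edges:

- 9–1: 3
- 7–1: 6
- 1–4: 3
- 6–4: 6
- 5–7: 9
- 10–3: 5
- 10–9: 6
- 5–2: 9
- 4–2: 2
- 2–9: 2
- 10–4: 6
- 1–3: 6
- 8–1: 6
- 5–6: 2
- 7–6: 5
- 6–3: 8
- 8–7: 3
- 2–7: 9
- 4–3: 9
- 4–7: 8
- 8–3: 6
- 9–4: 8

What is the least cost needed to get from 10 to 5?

Compare a few routes:
10–3–6–5: 5+8+2 = 15
10–4–6–5: 6+6+2 = 14
The minimum is 14 via 10–4–6–5.

14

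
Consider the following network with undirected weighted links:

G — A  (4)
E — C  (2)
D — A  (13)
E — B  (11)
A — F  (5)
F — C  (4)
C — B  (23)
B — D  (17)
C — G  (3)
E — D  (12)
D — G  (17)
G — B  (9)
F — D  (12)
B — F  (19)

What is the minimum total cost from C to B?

12

Candidate routes:
C - E - B: 2+11 = 13
C - G - B: 3+9 = 12
Cheapest is C - G - B at 12.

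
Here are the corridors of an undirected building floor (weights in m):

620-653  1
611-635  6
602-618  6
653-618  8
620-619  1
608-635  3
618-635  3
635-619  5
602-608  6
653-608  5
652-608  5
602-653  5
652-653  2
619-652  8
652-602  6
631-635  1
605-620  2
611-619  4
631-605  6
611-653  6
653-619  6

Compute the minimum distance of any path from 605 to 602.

8 m

Settle nodes by increasing distance from 605:
605: 0
620: 2  (via 605)
653: 3  (via 620)
619: 3  (via 620)
652: 5  (via 653)
631: 6  (via 605)
635: 7  (via 631)
611: 7  (via 619)
608: 8  (via 653)
602: 8  (via 653)
Shortest route: 605 → 620 → 653 → 602 = 8 m.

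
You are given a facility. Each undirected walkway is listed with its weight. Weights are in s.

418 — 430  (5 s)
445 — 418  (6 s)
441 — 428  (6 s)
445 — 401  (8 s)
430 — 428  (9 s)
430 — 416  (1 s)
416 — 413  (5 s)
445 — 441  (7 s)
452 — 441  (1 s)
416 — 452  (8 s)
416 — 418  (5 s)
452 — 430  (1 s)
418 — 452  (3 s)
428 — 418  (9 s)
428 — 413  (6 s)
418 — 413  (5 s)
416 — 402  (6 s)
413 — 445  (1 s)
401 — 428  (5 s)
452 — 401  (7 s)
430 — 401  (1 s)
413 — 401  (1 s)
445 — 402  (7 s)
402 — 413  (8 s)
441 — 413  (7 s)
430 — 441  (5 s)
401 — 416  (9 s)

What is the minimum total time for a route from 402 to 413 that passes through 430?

Shortest 402→430: 402 → 416 → 430 = 7
Best 430 to 413: 430 → 401 → 413 costing 2
Total via 430: 7 + 2 = 9 s.

9 s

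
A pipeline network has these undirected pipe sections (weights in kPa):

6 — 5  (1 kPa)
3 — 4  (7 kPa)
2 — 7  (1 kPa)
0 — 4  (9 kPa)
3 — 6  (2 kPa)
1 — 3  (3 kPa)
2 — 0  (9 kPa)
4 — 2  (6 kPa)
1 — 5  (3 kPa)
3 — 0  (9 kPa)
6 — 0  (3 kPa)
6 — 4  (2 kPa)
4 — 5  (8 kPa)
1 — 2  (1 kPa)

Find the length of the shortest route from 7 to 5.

Settle nodes by increasing distance from 7:
7: 0
2: 1  (via 7)
1: 2  (via 2)
3: 5  (via 1)
5: 5  (via 1)
Shortest route: 7 → 2 → 1 → 5 = 5 kPa.

5 kPa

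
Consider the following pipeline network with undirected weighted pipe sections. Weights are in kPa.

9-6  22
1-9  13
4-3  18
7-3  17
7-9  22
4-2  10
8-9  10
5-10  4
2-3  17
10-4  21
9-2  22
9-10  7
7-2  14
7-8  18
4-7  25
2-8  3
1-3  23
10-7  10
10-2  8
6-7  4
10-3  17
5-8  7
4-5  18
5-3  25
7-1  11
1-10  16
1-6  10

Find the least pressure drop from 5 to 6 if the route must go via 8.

Best 5 to 8: 5 → 8 costing 7
Best 8 to 6: 8 → 2 → 7 → 6 costing 21
Total via 8: 7 + 21 = 28 kPa.

28 kPa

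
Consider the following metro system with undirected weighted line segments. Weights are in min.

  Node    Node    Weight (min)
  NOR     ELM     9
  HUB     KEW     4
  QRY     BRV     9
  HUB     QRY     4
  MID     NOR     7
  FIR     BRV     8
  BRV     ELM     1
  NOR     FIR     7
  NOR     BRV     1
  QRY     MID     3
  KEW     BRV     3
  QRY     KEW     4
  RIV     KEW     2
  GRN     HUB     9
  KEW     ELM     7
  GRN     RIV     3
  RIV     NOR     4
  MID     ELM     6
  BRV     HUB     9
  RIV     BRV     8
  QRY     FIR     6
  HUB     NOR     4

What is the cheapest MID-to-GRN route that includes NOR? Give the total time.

Shortest MID→NOR: MID–NOR = 7
Shortest NOR→GRN: NOR–RIV–GRN = 7
Total via NOR: 7 + 7 = 14 min.

14 min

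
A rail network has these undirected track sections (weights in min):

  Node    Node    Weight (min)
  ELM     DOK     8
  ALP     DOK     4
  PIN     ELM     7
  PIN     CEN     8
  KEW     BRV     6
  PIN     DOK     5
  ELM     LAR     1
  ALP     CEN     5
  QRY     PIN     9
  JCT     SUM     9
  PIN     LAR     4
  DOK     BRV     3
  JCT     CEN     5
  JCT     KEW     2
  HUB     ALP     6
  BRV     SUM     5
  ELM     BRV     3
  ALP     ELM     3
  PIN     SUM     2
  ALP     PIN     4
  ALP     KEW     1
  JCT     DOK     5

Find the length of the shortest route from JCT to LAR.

7 min

Candidate routes:
JCT - KEW - ALP - ELM - LAR: 2+1+3+1 = 7
JCT - KEW - BRV - ELM - LAR: 2+6+3+1 = 12
JCT - DOK - BRV - ELM - LAR: 5+3+3+1 = 12
JCT - KEW - ALP - PIN - LAR: 2+1+4+4 = 11
The minimum is 7 min via JCT - KEW - ALP - ELM - LAR.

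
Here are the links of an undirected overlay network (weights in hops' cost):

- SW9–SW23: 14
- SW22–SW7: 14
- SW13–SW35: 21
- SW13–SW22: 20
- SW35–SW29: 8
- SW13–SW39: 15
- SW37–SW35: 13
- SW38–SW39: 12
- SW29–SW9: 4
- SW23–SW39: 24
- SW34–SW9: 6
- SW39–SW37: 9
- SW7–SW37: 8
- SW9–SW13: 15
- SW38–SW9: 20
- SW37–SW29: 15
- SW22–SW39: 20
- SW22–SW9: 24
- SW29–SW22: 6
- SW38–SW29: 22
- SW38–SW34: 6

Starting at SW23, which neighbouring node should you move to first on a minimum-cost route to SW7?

Compare a few routes:
SW23 - SW9 - SW29 - SW22 - SW7: 14+4+6+14 = 38
SW23 - SW9 - SW29 - SW37 - SW7: 14+4+15+8 = 41
Cheapest is SW23 - SW9 - SW29 - SW22 - SW7 at 38 hops' cost.
So from SW23 the first move is to SW9.

SW9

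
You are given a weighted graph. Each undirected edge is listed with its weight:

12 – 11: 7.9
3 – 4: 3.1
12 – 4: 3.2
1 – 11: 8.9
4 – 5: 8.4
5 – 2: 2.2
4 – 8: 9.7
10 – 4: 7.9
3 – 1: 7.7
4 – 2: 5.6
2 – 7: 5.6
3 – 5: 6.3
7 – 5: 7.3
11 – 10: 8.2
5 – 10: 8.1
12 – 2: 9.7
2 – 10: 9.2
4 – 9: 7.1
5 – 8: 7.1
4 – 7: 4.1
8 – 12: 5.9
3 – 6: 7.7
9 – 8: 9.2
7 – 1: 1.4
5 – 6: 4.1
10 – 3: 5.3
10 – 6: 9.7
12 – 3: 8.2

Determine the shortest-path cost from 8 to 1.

14.6

Shortest distances from 8:
8: 0
12: 5.9  (via 8)
5: 7.1  (via 8)
4: 9.1  (via 12)
9: 9.2  (via 8)
2: 9.3  (via 5)
6: 11.2  (via 5)
3: 12.2  (via 4)
7: 13.2  (via 4)
11: 13.8  (via 12)
1: 14.6  (via 7)
Shortest route: 8–12–4–7–1 = 14.6.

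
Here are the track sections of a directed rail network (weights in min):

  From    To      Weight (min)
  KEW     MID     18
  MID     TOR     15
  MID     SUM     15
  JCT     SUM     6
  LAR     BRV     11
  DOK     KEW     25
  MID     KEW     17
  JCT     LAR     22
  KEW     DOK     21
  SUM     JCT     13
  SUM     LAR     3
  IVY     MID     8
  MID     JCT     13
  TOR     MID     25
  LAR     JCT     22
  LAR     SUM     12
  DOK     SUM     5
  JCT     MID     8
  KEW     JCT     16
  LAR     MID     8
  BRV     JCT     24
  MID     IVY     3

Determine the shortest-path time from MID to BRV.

Candidate routes:
MID → JCT → SUM → LAR → BRV: 13+6+3+11 = 33
MID → JCT → LAR → BRV: 13+22+11 = 46
MID → SUM → LAR → BRV: 15+3+11 = 29
MID → KEW → JCT → SUM → LAR → BRV: 17+16+6+3+11 = 53
Cheapest is MID → SUM → LAR → BRV at 29 min.

29 min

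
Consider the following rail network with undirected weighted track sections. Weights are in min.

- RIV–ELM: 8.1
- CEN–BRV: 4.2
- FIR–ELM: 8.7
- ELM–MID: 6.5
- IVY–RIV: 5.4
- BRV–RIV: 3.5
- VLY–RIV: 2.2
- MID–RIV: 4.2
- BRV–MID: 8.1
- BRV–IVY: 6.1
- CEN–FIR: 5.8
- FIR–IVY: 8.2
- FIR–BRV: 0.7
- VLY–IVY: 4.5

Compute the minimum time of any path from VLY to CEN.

Enumerating some paths:
VLY - RIV - BRV - FIR - CEN: 2.2+3.5+0.7+5.8 = 12.2
VLY - RIV - BRV - CEN: 2.2+3.5+4.2 = 9.9
Cheapest is VLY - RIV - BRV - CEN at 9.9 min.

9.9 min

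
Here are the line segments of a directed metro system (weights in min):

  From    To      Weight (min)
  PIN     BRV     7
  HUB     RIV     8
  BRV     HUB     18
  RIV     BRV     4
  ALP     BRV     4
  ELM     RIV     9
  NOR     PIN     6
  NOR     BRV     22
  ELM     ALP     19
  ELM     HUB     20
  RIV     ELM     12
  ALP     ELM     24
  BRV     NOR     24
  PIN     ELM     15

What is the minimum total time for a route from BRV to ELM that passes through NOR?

45 min

Best BRV to NOR: BRV → NOR costing 24
Shortest NOR→ELM: NOR → PIN → ELM = 21
Total via NOR: 24 + 21 = 45 min.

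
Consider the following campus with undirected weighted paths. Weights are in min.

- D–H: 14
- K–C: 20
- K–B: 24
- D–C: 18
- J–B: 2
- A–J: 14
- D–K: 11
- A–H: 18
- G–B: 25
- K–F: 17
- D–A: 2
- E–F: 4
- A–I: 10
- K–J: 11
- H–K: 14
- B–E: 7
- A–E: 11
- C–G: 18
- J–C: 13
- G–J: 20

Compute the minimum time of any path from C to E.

Settle nodes by increasing distance from C:
C: 0
J: 13  (via C)
B: 15  (via J)
D: 18  (via C)
G: 18  (via C)
A: 20  (via D)
K: 20  (via C)
E: 22  (via B)
Shortest route: C → J → B → E = 22 min.

22 min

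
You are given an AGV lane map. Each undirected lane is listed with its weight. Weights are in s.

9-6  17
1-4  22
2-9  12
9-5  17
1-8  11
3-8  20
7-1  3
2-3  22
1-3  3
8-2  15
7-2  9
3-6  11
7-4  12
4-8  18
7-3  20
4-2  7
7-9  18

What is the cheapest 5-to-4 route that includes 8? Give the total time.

Shortest 5→8: 5–9–2–8 = 44
Shortest 8→4: 8–4 = 18
Total via 8: 44 + 18 = 62 s.

62 s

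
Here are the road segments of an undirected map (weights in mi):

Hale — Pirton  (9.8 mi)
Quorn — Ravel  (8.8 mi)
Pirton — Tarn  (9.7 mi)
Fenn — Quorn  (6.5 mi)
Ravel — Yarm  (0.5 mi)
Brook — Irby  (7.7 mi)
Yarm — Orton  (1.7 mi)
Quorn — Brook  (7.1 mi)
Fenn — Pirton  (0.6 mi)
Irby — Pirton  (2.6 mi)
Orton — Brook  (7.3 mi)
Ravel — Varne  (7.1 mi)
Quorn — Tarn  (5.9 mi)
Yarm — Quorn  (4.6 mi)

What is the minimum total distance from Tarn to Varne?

Enumerating some paths:
Tarn - Quorn - Yarm - Ravel - Varne: 5.9+4.6+0.5+7.1 = 18.1
Tarn - Quorn - Ravel - Varne: 5.9+8.8+7.1 = 21.8
The minimum is 18.1 mi via Tarn - Quorn - Yarm - Ravel - Varne.

18.1 mi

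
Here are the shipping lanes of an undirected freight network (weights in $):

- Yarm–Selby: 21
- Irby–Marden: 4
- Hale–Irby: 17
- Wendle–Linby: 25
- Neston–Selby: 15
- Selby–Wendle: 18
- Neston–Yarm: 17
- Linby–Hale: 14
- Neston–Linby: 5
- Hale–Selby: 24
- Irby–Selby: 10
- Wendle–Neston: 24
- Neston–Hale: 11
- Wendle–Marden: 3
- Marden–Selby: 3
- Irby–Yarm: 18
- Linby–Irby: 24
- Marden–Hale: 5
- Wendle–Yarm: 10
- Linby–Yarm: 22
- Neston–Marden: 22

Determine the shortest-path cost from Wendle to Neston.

Enumerating some paths:
Wendle → Marden → Selby → Neston: 3+3+15 = 21
Wendle → Marden → Hale → Neston: 3+5+11 = 19
The minimum is $19 via Wendle → Marden → Hale → Neston.

$19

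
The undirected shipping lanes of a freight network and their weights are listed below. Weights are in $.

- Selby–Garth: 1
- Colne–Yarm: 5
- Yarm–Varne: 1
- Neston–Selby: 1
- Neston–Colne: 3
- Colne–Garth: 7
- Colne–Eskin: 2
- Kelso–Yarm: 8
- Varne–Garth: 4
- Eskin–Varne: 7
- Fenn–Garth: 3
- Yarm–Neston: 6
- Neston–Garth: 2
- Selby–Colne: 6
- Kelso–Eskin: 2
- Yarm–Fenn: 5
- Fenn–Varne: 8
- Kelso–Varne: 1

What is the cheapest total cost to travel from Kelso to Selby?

Shortest distances from Kelso:
Kelso: 0
Varne: 1  (via Kelso)
Yarm: 2  (via Varne)
Eskin: 2  (via Kelso)
Colne: 4  (via Eskin)
Garth: 5  (via Varne)
Selby: 6  (via Garth)
Shortest route: Kelso–Varne–Garth–Selby = $6.

$6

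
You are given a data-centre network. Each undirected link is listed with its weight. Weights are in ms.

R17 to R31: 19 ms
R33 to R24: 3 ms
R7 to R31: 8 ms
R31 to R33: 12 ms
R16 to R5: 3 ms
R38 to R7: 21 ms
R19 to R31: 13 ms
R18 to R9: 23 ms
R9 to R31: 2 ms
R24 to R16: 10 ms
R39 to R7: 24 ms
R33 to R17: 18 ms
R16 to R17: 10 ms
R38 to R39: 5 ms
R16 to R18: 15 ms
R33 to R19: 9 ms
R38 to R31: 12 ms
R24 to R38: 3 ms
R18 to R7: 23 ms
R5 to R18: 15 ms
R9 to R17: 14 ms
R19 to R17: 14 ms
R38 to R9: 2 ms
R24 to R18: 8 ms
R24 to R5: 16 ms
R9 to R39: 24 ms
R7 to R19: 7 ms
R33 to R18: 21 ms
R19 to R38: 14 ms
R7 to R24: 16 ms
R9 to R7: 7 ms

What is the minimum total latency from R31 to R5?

20 ms

Running Dijkstra from R31:
R31: 0
R9: 2  (via R31)
R38: 4  (via R9)
R24: 7  (via R38)
R7: 8  (via R31)
R39: 9  (via R38)
R33: 10  (via R24)
R19: 13  (via R31)
R18: 15  (via R24)
R17: 16  (via R9)
R16: 17  (via R24)
R5: 20  (via R16)
Shortest route: R31–R9–R38–R24–R16–R5 = 20 ms.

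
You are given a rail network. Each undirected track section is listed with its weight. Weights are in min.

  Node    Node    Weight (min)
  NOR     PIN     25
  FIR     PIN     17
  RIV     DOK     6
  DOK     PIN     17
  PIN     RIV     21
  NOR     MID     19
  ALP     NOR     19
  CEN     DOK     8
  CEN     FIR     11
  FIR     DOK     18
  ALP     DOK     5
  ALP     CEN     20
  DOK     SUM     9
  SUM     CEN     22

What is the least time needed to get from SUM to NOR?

33 min

Running Dijkstra from SUM:
SUM: 0
DOK: 9  (via SUM)
ALP: 14  (via DOK)
RIV: 15  (via DOK)
CEN: 17  (via DOK)
PIN: 26  (via DOK)
FIR: 27  (via DOK)
NOR: 33  (via ALP)
Shortest route: SUM → DOK → ALP → NOR = 33 min.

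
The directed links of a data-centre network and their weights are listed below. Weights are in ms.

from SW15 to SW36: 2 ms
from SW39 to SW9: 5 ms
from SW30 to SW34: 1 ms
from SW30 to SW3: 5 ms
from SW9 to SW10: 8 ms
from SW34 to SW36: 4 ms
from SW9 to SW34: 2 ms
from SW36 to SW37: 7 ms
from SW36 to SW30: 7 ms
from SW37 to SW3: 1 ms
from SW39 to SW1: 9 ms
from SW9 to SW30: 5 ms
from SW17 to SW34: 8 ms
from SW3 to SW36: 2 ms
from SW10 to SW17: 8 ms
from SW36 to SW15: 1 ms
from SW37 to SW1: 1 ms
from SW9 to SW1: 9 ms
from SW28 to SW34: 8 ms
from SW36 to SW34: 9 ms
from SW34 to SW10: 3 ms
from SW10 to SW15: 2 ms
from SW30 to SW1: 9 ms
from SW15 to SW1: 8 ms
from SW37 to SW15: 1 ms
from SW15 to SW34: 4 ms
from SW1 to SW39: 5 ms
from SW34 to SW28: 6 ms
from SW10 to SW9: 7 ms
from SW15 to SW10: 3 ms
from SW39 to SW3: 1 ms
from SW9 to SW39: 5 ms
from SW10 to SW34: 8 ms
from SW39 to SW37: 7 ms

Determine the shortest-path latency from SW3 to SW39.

Settle nodes by increasing distance from SW3:
SW3: 0
SW36: 2  (via SW3)
SW15: 3  (via SW36)
SW10: 6  (via SW15)
SW34: 7  (via SW15)
SW30: 9  (via SW36)
SW37: 9  (via SW36)
SW1: 10  (via SW37)
SW28: 13  (via SW34)
SW9: 13  (via SW10)
SW17: 14  (via SW10)
SW39: 15  (via SW1)
Shortest route: SW3 → SW36 → SW37 → SW1 → SW39 = 15 ms.

15 ms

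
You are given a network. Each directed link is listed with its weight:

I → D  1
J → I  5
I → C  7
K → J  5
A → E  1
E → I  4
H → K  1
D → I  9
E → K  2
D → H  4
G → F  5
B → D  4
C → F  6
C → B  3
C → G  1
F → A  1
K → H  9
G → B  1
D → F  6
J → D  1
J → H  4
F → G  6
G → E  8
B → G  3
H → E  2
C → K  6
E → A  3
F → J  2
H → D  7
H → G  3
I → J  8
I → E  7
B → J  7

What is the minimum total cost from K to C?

Settle nodes by increasing distance from K:
K: 0
J: 5  (via K)
D: 6  (via J)
H: 9  (via K)
I: 10  (via J)
E: 11  (via H)
F: 12  (via D)
G: 12  (via H)
A: 13  (via F)
B: 13  (via G)
C: 17  (via I)
Shortest route: K → J → I → C = 17.

17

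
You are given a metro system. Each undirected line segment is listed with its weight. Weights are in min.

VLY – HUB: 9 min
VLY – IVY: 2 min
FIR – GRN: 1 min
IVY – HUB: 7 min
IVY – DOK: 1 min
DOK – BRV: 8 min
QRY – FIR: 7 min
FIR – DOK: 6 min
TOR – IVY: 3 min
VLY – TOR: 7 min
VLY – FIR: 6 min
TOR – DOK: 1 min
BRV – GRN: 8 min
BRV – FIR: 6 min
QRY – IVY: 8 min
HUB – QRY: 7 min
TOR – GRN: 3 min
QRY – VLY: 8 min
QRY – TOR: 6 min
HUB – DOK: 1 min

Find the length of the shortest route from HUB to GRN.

5 min

Running Dijkstra from HUB:
HUB: 0
DOK: 1  (via HUB)
IVY: 2  (via DOK)
TOR: 2  (via DOK)
VLY: 4  (via IVY)
GRN: 5  (via TOR)
Shortest route: HUB → DOK → TOR → GRN = 5 min.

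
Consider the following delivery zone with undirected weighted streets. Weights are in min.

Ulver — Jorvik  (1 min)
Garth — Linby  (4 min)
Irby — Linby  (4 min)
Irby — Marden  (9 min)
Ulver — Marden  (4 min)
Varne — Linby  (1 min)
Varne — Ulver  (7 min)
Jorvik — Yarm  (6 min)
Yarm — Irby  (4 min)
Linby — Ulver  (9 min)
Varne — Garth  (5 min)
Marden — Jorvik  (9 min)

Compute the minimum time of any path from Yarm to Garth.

12 min

Settle nodes by increasing distance from Yarm:
Yarm: 0
Irby: 4  (via Yarm)
Jorvik: 6  (via Yarm)
Ulver: 7  (via Jorvik)
Linby: 8  (via Irby)
Varne: 9  (via Linby)
Marden: 11  (via Ulver)
Garth: 12  (via Linby)
Shortest route: Yarm–Irby–Linby–Garth = 12 min.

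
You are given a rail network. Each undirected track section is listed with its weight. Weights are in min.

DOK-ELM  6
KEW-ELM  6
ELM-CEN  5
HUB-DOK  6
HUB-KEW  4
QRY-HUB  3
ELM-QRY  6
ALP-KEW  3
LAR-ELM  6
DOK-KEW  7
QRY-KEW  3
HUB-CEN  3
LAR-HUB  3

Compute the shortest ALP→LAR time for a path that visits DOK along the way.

19 min

Shortest ALP→DOK: ALP–KEW–DOK = 10
Shortest DOK→LAR: DOK–HUB–LAR = 9
Total via DOK: 10 + 9 = 19 min.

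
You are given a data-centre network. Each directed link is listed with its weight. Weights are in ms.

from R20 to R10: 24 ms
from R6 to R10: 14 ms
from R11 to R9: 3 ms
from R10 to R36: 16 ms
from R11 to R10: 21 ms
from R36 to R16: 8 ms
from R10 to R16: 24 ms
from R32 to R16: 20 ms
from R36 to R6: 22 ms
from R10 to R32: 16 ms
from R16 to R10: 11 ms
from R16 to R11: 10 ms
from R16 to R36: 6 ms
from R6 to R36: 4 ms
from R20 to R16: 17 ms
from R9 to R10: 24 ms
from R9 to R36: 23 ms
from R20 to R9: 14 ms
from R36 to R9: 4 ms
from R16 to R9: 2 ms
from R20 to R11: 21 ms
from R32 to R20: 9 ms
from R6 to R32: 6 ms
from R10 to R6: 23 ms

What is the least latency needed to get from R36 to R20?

37 ms

Settle nodes by increasing distance from R36:
R36: 0
R9: 4  (via R36)
R16: 8  (via R36)
R11: 18  (via R16)
R10: 19  (via R16)
R6: 22  (via R36)
R32: 28  (via R6)
R20: 37  (via R32)
Shortest route: R36–R6–R32–R20 = 37 ms.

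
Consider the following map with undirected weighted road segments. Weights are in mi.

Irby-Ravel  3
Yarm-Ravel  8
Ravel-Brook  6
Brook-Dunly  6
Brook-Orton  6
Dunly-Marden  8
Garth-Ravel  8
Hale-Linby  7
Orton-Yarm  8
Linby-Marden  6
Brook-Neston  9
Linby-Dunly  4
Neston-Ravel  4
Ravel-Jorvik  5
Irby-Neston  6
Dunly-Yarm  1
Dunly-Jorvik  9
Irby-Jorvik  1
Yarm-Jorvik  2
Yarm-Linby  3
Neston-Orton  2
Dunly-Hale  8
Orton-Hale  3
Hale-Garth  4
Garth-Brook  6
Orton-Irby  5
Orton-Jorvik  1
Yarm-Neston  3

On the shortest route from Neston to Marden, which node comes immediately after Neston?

Yarm

Candidate routes:
Neston–Yarm–Dunly–Marden: 3+1+8 = 12
Neston–Orton–Jorvik–Yarm–Linby–Marden: 2+1+2+3+6 = 14
Neston–Yarm–Dunly–Linby–Marden: 3+1+4+6 = 14
The minimum is 12 mi via Neston–Yarm–Dunly–Marden.
So from Neston the first move is to Yarm.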